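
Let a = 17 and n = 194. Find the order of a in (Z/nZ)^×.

96

Since 17 ∈ (Z/194Z)^×, its order divides φ(194) = φ(2)·φ(97) = 1·96 = 96 = 2^5 · 3.
Divisors of 96: 1, 2, 3, 4, 6, 8, 12, 16, 24, 32, 48, 96.
Check 17^d mod 194 for each divisor in increasing order:
17^1 ≡ 17 (mod 194)
17^2 ≡ 95 (mod 194)
17^3 ≡ 63 (mod 194)
17^4 ≡ 101 (mod 194)
17^6 ≡ 89 (mod 194)
17^8 ≡ 113 (mod 194)
17^12 ≡ 161 (mod 194)
17^16 ≡ 159 (mod 194)
17^24 ≡ 119 (mod 194)
17^32 ≡ 61 (mod 194)
17^48 ≡ 193 (mod 194)
17^96 ≡ 1 (mod 194) ✓
Hence ord(17) = 96.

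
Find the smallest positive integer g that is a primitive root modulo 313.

10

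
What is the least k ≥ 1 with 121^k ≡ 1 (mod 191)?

ord(121) | φ(191) = 191 − 1 = 190 = 2 · 5 · 19.
Divisors of 190: 1, 2, 5, 10, 19, 38, 95, 190.
Evaluate successive powers at the divisors of 190:
121^1 ≡ 121 (mod 191)
121^2 ≡ 125 (mod 191)
121^5 ≡ 107 (mod 191)
121^10 ≡ 180 (mod 191)
121^19 ≡ 1 (mod 191) ✓
Hence ord(121) = 19.

19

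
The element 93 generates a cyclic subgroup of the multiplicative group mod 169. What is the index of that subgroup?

1

The order of 93 must divide φ(169) = φ(13^2) = 13·(13−1) = 156 = 2^2 · 3 · 13.
Divisors of 156: 1, 2, 3, 4, 6, 12, 13, 26, 39, 52, 78, 156.
Evaluate successive powers at the divisors of 156:
93^1 ≡ 93 (mod 169)
93^2 ≡ 30 (mod 169)
93^3 ≡ 86 (mod 169)
93^4 ≡ 55 (mod 169)
93^6 ≡ 129 (mod 169)
93^12 ≡ 79 (mod 169)
93^13 ≡ 80 (mod 169)
93^26 ≡ 147 (mod 169)
93^39 ≡ 99 (mod 169)
93^52 ≡ 146 (mod 169)
93^78 ≡ 168 (mod 169)
93^156 ≡ 1 (mod 169) ✓
Thus |⟨93⟩| = ord(93) = 156.
The index is φ(169) / ord(93) = 156 / 156 = 1.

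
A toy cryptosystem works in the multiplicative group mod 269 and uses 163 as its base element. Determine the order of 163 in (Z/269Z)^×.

The order of 163 must divide φ(269) = 269 − 1 = 268 = 2^2 · 67.
Divisors of 268: 1, 2, 4, 67, 134, 268.
Evaluate successive powers at the divisors of 268:
163^1 ≡ 163 (mod 269)
163^2 ≡ 207 (mod 269)
163^4 ≡ 78 (mod 269)
163^67 ≡ 82 (mod 269)
163^134 ≡ 268 (mod 269)
163^268 ≡ 1 (mod 269) ✓
So ord_269(163) = 268.

268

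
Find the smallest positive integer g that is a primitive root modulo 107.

φ(107) = 107 − 1 = 106 = 2 · 53.
g is a primitive root iff g^(106/q) ≢ 1 (mod 107) for each prime q ∈ {2, 53}.
g = 2: 2^53 ≡ 106; 2^2 ≡ 4 — none is 1, so 2 is a primitive root.
The smallest primitive root modulo 107 is 2.

2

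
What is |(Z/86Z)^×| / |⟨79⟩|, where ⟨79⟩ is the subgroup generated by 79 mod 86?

14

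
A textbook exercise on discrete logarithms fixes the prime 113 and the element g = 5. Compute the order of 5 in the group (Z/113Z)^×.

112

By Lagrange's theorem, ord_113(5) divides φ(113) = 113 − 1 = 112 = 2^4 · 7.
Divisors of 112: 1, 2, 4, 7, 8, 14, 16, 28, 56, 112.
Compute 5^d (mod 113) for the divisors d until we hit 1:
5^1 ≡ 5 (mod 113)
5^2 ≡ 25 (mod 113)
5^4 ≡ 60 (mod 113)
5^7 ≡ 42 (mod 113)
5^8 ≡ 97 (mod 113)
5^14 ≡ 69 (mod 113)
5^16 ≡ 30 (mod 113)
5^28 ≡ 15 (mod 113)
5^56 ≡ 112 (mod 113)
5^112 ≡ 1 (mod 113) ✓
Therefore the multiplicative order of 5 modulo 113 is 112.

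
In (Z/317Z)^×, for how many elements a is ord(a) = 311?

0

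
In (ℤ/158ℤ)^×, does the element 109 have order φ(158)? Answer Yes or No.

Yes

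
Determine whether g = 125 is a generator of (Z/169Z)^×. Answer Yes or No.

No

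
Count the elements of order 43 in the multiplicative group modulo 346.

42

φ(346) = φ(2)·φ(173) = 1·172 = 172 = 2^2 · 43.
Since (Z/346Z)^× is cyclic of order 172, the number of elements of order d is φ(d) when d | 172 and 0 otherwise.
43 | 172, and φ(43) = 43 − 1 = 42.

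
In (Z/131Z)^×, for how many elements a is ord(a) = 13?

12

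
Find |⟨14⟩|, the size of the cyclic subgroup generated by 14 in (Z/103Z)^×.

17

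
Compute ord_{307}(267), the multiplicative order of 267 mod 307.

306

ord(267) | φ(307) = 307 − 1 = 306 = 2 · 3^2 · 17.
Divisors of 306: 1, 2, 3, 6, 9, 17, 18, 34, 51, 102, 153, 306.
Test each divisor d:
267^1 ≡ 267
267^2 ≡ 65
267^3 ≡ 163
267^6 ≡ 167
267^9 ≡ 205
267^17 ≡ 139
267^18 ≡ 273
267^34 ≡ 287
267^51 ≡ 290
267^102 ≡ 289
267^153 ≡ 306
267^306 ≡ 1
Hence ord(267) = 306.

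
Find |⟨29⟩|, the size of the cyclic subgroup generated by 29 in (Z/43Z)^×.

42

By Lagrange's theorem, ord_43(29) divides φ(43) = 43 − 1 = 42 = 2 · 3 · 7.
Divisors of 42: 1, 2, 3, 6, 7, 14, 21, 42.
Evaluate successive powers at the divisors of 42:
29^1 ≡ 29
29^2 ≡ 24
29^3 ≡ 8
29^6 ≡ 21
29^7 ≡ 7
29^14 ≡ 6
29^21 ≡ 42
29^42 ≡ 1
Hence ord(29) = 42.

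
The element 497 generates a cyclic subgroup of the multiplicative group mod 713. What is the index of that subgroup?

30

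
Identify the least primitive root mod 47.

5

φ(47) = 47 − 1 = 46 = 2 · 23.
g is a primitive root iff g^(46/q) ≢ 1 (mod 47) for each prime q ∈ {2, 23}.
g = 2: 2^23 ≡ 1 — hits 1, so not a primitive root.
g = 3: 3^23 ≡ 1 — hits 1, so not a primitive root.
g = 4: 4^23 ≡ 1 — hits 1, so not a primitive root.
g = 5: 5^23 ≡ 46; 5^2 ≡ 25 — none is 1, so 5 is a primitive root.
Hence the least primitive root of 47 is 5.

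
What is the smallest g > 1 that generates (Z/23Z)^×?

5

φ(23) = 23 − 1 = 22 = 2 · 11.
g is a primitive root iff g^(22/q) ≢ 1 (mod 23) for each prime q ∈ {2, 11}.
g = 2: 2^11 ≡ 1 — hits 1, so not a primitive root.
g = 3: 3^11 ≡ 1 — hits 1, so not a primitive root.
g = 4: 4^11 ≡ 1 — hits 1, so not a primitive root.
g = 5: 5^11 ≡ 22; 5^2 ≡ 2 — none is 1, so 5 is a primitive root.
The smallest primitive root modulo 23 is 5.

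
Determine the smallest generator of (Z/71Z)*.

φ(71) = 71 − 1 = 70 = 2 · 5 · 7.
g is a primitive root iff g^(70/q) ≢ 1 (mod 71) for each prime q ∈ {2, 5, 7}.
g = 2: 2^35 ≡ 1 — hits 1, so not a primitive root.
g = 3: 3^35 ≡ 1 — hits 1, so not a primitive root.
g = 4: 4^35 ≡ 1 — hits 1, so not a primitive root.
g = 5: 5^35 ≡ 1 — hits 1, so not a primitive root.
g = 6: 6^35 ≡ 1 — hits 1, so not a primitive root.
g = 7: 7^35 ≡ 70; 7^14 ≡ 54; 7^10 ≡ 45 — none is 1, so 7 is a primitive root.
So 7 is the smallest generator of (Z/71Z)^×.

7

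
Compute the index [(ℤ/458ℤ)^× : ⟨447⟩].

Since 447 ∈ (Z/458Z)^×, its order divides φ(458) = φ(2)·φ(229) = 1·228 = 228 = 2^2 · 3 · 19.
Divisors of 228: 1, 2, 3, 4, 6, 12, 19, 38, 57, 76, 114, 228.
Check 447^d mod 458 for each divisor in increasing order:
447^1 ≡ 447 (mod 458)
447^2 ≡ 121 (mod 458)
447^3 ≡ 43 (mod 458)
447^4 ≡ 443 (mod 458)
447^6 ≡ 17 (mod 458)
447^12 ≡ 289 (mod 458)
447^19 ≡ 1 (mod 458) ✓
The order of 447 is 19, so the subgroup it generates has 19 elements.
The index is φ(458) / ord(447) = 228 / 19 = 12.

12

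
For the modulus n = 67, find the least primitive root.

2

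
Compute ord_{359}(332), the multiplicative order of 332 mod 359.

358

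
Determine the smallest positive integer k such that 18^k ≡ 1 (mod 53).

ord(18) | φ(53) = 53 − 1 = 52 = 2^2 · 13.
Divisors of 52: 1, 2, 4, 13, 26, 52.
Test each divisor d:
18^1 ≡ 18
18^2 ≡ 6
18^4 ≡ 36
18^13 ≡ 23
18^26 ≡ 52
18^52 ≡ 1
Hence ord(18) = 52.

52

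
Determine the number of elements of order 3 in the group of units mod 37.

2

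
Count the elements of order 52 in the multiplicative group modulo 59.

φ(59) = 59 − 1 = 58 = 2 · 29.
Since (Z/59Z)^× is cyclic of order 58, the number of elements of order d is φ(d) when d | 58 and 0 otherwise.
Here 58 is not a multiple of 52, so there are no elements of order 52.

0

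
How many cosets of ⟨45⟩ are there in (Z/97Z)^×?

3

Since 45 ∈ (Z/97Z)^×, its order divides φ(97) = 97 − 1 = 96 = 2^5 · 3.
Divisors of 96: 1, 2, 3, 4, 6, 8, 12, 16, 24, 32, 48, 96.
Test each divisor d:
45^1 ≡ 45
45^2 ≡ 85
45^3 ≡ 42
45^4 ≡ 47
45^6 ≡ 18
45^8 ≡ 75
45^12 ≡ 33
45^16 ≡ 96
45^24 ≡ 22
45^32 ≡ 1
So ord_97(45) = 32, hence |⟨45⟩| = 32.
The index is φ(97) / ord(45) = 96 / 32 = 3.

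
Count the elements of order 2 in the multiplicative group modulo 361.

φ(361) = φ(19^2) = 19·(19−1) = 342 = 2 · 3^2 · 19.
In a cyclic group of order 342, there are φ(d) elements of order d for each divisor d of 342, and zero for non-divisors.
2 | 342, and φ(2) = 2 − 1 = 1.

1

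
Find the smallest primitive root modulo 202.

φ(202) = φ(2)·φ(101) = 1·100 = 100 = 2^2 · 5^2.
g is a primitive root iff g^(100/q) ≢ 1 (mod 202) for each prime q ∈ {2, 5}.
g = 2: gcd(2, 202) = 2 > 1, not a unit — skip.
g = 3: 3^50 ≡ 201; 3^20 ≡ 185 — none is 1, so 3 is a primitive root.
Hence the least primitive root of 202 is 3.

3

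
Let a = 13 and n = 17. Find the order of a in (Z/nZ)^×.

4

By Lagrange's theorem, ord_17(13) divides φ(17) = 17 − 1 = 16 = 2^4.
Divisors of 16: 1, 2, 4, 8, 16.
Test each divisor d:
13^1 ≡ 13 (mod 17)
13^2 ≡ 16 (mod 17)
13^4 ≡ 1 (mod 17) ✓
So ord_17(13) = 4.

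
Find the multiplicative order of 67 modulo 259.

18

ord(67) | φ(259) = φ(7·37) = (7−1)·(37−1) = 6·36 = 216 = 2^3 · 3^3.
Divisors of 216: 1, 2, 3, 4, 6, 8, 9, 12, 18, 24, 27, 36, 54, 72, 108, 216.
Check 67^d mod 259 for each divisor in increasing order:
67^1 ≡ 67 (mod 259)
67^2 ≡ 86 (mod 259)
67^3 ≡ 64 (mod 259)
67^4 ≡ 144 (mod 259)
67^6 ≡ 211 (mod 259)
67^8 ≡ 16 (mod 259)
67^9 ≡ 36 (mod 259)
67^12 ≡ 232 (mod 259)
67^18 ≡ 1 (mod 259) ✓
Hence ord(67) = 18.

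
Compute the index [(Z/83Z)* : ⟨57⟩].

The order of 57 must divide φ(83) = 83 − 1 = 82 = 2 · 41.
Divisors of 82: 1, 2, 41, 82.
Compute 57^d (mod 83) for the divisors d until we hit 1:
57^1 ≡ 57 (mod 83)
57^2 ≡ 12 (mod 83)
57^41 ≡ 82 (mod 83)
57^82 ≡ 1 (mod 83) ✓
Thus |⟨57⟩| = ord(57) = 82.
[(Z/83Z)^× : ⟨57⟩] = 82/82 = 1.

1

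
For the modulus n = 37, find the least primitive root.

2

φ(37) = 37 − 1 = 36 = 2^2 · 3^2.
g is a primitive root iff g^(36/q) ≢ 1 (mod 37) for each prime q ∈ {2, 3}.
g = 2: 2^18 ≡ 36; 2^12 ≡ 26 — none is 1, so 2 is a primitive root.
So 2 is the smallest generator of (Z/37Z)^×.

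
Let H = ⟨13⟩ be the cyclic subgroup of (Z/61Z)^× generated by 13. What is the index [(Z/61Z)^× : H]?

20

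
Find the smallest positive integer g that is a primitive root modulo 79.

3

φ(79) = 79 − 1 = 78 = 2 · 3 · 13.
g is a primitive root iff g^(78/q) ≢ 1 (mod 79) for each prime q ∈ {2, 3, 13}.
g = 2: 2^39 ≡ 1 — hits 1, so not a primitive root.
g = 3: 3^39 ≡ 78; 3^26 ≡ 23; 3^6 ≡ 18 — none is 1, so 3 is a primitive root.
So 3 is the smallest generator of (Z/79Z)^×.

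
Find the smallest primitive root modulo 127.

3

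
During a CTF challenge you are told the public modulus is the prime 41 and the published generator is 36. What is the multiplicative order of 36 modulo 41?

ord(36) | φ(41) = 41 − 1 = 40 = 2^3 · 5.
Divisors of 40: 1, 2, 4, 5, 8, 10, 20, 40.
Evaluate successive powers at the divisors of 40:
36^1 ≡ 36 (mod 41)
36^2 ≡ 25 (mod 41)
36^4 ≡ 10 (mod 41)
36^5 ≡ 32 (mod 41)
36^8 ≡ 18 (mod 41)
36^10 ≡ 40 (mod 41)
36^20 ≡ 1 (mod 41) ✓
The smallest such exponent is 20, so the order of 36 is 20.

20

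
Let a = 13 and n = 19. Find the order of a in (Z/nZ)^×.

18

By Lagrange's theorem, ord_19(13) divides φ(19) = 19 − 1 = 18 = 2 · 3^2.
Divisors of 18: 1, 2, 3, 6, 9, 18.
Test each divisor d:
13^1 ≡ 13 (mod 19)
13^2 ≡ 17 (mod 19)
13^3 ≡ 12 (mod 19)
13^6 ≡ 11 (mod 19)
13^9 ≡ 18 (mod 19)
13^18 ≡ 1 (mod 19) ✓
Hence ord(13) = 18.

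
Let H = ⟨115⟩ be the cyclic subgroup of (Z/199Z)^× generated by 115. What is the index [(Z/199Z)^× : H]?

The order of 115 must divide φ(199) = 199 − 1 = 198 = 2 · 3^2 · 11.
Divisors of 198: 1, 2, 3, 6, 9, 11, 18, 22, 33, 66, 99, 198.
Evaluate successive powers at the divisors of 198:
115^1 ≡ 115 (mod 199)
115^2 ≡ 91 (mod 199)
115^3 ≡ 117 (mod 199)
115^6 ≡ 157 (mod 199)
115^9 ≡ 61 (mod 199)
115^11 ≡ 178 (mod 199)
115^18 ≡ 139 (mod 199)
115^22 ≡ 43 (mod 199)
115^33 ≡ 92 (mod 199)
115^66 ≡ 106 (mod 199)
115^99 ≡ 1 (mod 199) ✓
The order of 115 is 99, so the subgroup it generates has 99 elements.
The index is φ(199) / ord(115) = 198 / 99 = 2.

2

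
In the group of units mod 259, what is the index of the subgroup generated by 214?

18

By Lagrange's theorem, ord_259(214) divides φ(259) = φ(7·37) = (7−1)·(37−1) = 6·36 = 216 = 2^3 · 3^3.
Divisors of 216: 1, 2, 3, 4, 6, 8, 9, 12, 18, 24, 27, 36, 54, 72, 108, 216.
Compute 214^d (mod 259) for the divisors d until we hit 1:
214^1 ≡ 214 (mod 259)
214^2 ≡ 212 (mod 259)
214^3 ≡ 43 (mod 259)
214^4 ≡ 137 (mod 259)
214^6 ≡ 36 (mod 259)
214^8 ≡ 121 (mod 259)
214^9 ≡ 253 (mod 259)
214^12 ≡ 1 (mod 259) ✓
The order of 214 is 12, so the subgroup it generates has 12 elements.
[(Z/259Z)^× : ⟨214⟩] = 216/12 = 18.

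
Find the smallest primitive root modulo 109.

6

φ(109) = 109 − 1 = 108 = 2^2 · 3^3.
g is a primitive root iff g^(108/q) ≢ 1 (mod 109) for each prime q ∈ {2, 3}.
g = 2: 2^54 ≡ 108; 2^36 ≡ 1 — hits 1, so not a primitive root.
g = 3: 3^54 ≡ 1 — hits 1, so not a primitive root.
g = 4: 4^54 ≡ 1 — hits 1, so not a primitive root.
g = 5: 5^54 ≡ 1 — hits 1, so not a primitive root.
g = 6: 6^54 ≡ 108; 6^36 ≡ 63 — none is 1, so 6 is a primitive root.
Hence the least primitive root of 109 is 6.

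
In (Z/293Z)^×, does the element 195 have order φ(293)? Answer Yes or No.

φ(293) = 293 − 1 = 292 = 2^2 · 73.
195 is a primitive root mod 293 iff 195^(φ(293)/q) ≢ 1 for every prime q | φ(293), i.e. q ∈ {2, 73}.
195^146 ≡ 292 (mod 293)  [q = 2: ≢ 1 ✓]
195^4 ≡ 123 (mod 293)  [q = 73: ≢ 1 ✓]
Every test exponent gives a nontrivial residue, hence 195 generates the full group.

Yes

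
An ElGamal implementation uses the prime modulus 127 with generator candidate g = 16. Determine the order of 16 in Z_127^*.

7

ord(16) | φ(127) = 127 − 1 = 126 = 2 · 3^2 · 7.
Divisors of 126: 1, 2, 3, 6, 7, 9, 14, 18, 21, 42, 63, 126.
Evaluate successive powers at the divisors of 126:
16^1 ≡ 16 (mod 127)
16^2 ≡ 2 (mod 127)
16^3 ≡ 32 (mod 127)
16^6 ≡ 8 (mod 127)
16^7 ≡ 1 (mod 127) ✓
Therefore the multiplicative order of 16 modulo 127 is 7.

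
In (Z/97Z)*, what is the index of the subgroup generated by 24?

The order of 24 must divide φ(97) = 97 − 1 = 96 = 2^5 · 3.
Divisors of 96: 1, 2, 3, 4, 6, 8, 12, 16, 24, 32, 48, 96.
Compute 24^d (mod 97) for the divisors d until we hit 1:
24^1 ≡ 24 (mod 97)
24^2 ≡ 91 (mod 97)
24^3 ≡ 50 (mod 97)
24^4 ≡ 36 (mod 97)
24^6 ≡ 75 (mod 97)
24^8 ≡ 35 (mod 97)
24^12 ≡ 96 (mod 97)
24^16 ≡ 61 (mod 97)
24^24 ≡ 1 (mod 97) ✓
The order of 24 is 24, so the subgroup it generates has 24 elements.
Index = |(Z/97Z)^×| / |⟨24⟩| = 96 / 24 = 4.

4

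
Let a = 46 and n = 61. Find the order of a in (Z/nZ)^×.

30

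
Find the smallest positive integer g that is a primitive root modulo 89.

φ(89) = 89 − 1 = 88 = 2^3 · 11.
Test candidates g = 2, 3, … against the prime factors q ∈ {2, 11} of φ(89): g is a generator iff g^(88/q) ≢ 1 for every such q.
g = 2: 2^44 ≡ 1 — hits 1, so not a primitive root.
g = 3: 3^44 ≡ 88; 3^8 ≡ 64 — none is 1, so 3 is a primitive root.
So 3 is the smallest generator of (Z/89Z)^×.

3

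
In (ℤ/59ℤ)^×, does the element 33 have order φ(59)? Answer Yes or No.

φ(59) = 59 − 1 = 58 = 2 · 29.
It suffices to check that the order of 33 is not a proper divisor of 58: compute 33^(58/q) for q ∈ {2, 29}.
33^29 ≡ 58 (mod 59)  [q = 2: ≢ 1 ✓]
33^2 ≡ 27 (mod 59)  [q = 29: ≢ 1 ✓]
All checks pass, so 33 has order 58 and is a primitive root modulo 59.

Yes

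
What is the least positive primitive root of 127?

3

φ(127) = 127 − 1 = 126 = 2 · 3^2 · 7.
g is a primitive root iff g^(126/q) ≢ 1 (mod 127) for each prime q ∈ {2, 3, 7}.
g = 2: 2^63 ≡ 1 — hits 1, so not a primitive root.
g = 3: 3^63 ≡ 126; 3^42 ≡ 107; 3^18 ≡ 4 — none is 1, so 3 is a primitive root.
Hence the least primitive root of 127 is 3.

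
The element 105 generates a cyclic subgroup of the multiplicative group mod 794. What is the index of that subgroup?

4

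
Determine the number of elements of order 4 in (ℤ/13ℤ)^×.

2

φ(13) = 13 − 1 = 12 = 2^2 · 3.
Since (Z/13Z)^× is cyclic of order 12, the number of elements of order d is φ(d) when d | 12 and 0 otherwise.
4 = 2^2 divides 12, and φ(4) = 2.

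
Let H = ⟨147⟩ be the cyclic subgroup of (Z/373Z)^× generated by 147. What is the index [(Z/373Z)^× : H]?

2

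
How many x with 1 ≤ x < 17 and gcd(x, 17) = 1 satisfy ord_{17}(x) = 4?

φ(17) = 17 − 1 = 16 = 2^4.
Since (Z/17Z)^× is cyclic of order 16, the number of elements of order d is φ(d) when d | 16 and 0 otherwise.
4 = 2^2 divides 16, and φ(4) = 2.

2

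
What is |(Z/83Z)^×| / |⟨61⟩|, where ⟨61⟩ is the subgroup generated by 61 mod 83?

2

The order of 61 must divide φ(83) = 83 − 1 = 82 = 2 · 41.
Divisors of 82: 1, 2, 41, 82.
Test each divisor d:
61^1 ≡ 61 (mod 83)
61^2 ≡ 69 (mod 83)
61^41 ≡ 1 (mod 83) ✓
So ord_83(61) = 41, hence |⟨61⟩| = 41.
[(Z/83Z)^× : ⟨61⟩] = 82/41 = 2.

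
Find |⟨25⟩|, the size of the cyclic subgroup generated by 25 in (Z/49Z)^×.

21

Since 25 ∈ (Z/49Z)^×, its order divides φ(49) = φ(7^2) = 7·(7−1) = 42 = 2 · 3 · 7.
Divisors of 42: 1, 2, 3, 6, 7, 14, 21, 42.
Test each divisor d:
25^1 ≡ 25 (mod 49)
25^2 ≡ 37 (mod 49)
25^3 ≡ 43 (mod 49)
25^6 ≡ 36 (mod 49)
25^7 ≡ 18 (mod 49)
25^14 ≡ 30 (mod 49)
25^21 ≡ 1 (mod 49) ✓
Hence ord(25) = 21.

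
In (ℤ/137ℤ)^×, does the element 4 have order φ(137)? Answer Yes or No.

No

φ(137) = 137 − 1 = 136 = 2^3 · 17.
It suffices to check that the order of 4 is not a proper divisor of 136: compute 4^(136/q) for q ∈ {2, 17}.
4^68 ≡ 1 (mod 137)  [q = 2: ≡ 1 ✗]
4^8 ≡ 50 (mod 137)  [q = 17: ≢ 1 ✓]
The check at q = 2 fails, so 4 generates a proper subgroup.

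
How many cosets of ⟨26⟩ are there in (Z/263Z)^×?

By Lagrange's theorem, ord_263(26) divides φ(263) = 263 − 1 = 262 = 2 · 131.
Divisors of 262: 1, 2, 131, 262.
Check 26^d mod 263 for each divisor in increasing order:
26^1 ≡ 26
26^2 ≡ 150
26^131 ≡ 1
Thus |⟨26⟩| = ord(26) = 131.
Index = |(Z/263Z)^×| / |⟨26⟩| = 262 / 131 = 2.

2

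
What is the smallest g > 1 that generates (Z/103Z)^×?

φ(103) = 103 − 1 = 102 = 2 · 3 · 17.
g is a primitive root iff g^(102/q) ≢ 1 (mod 103) for each prime q ∈ {2, 3, 17}.
g = 2: 2^51 ≡ 1 — hits 1, so not a primitive root.
g = 3: 3^51 ≡ 102; 3^34 ≡ 1 — hits 1, so not a primitive root.
g = 4: 4^51 ≡ 1 — hits 1, so not a primitive root.
g = 5: 5^51 ≡ 102; 5^34 ≡ 56; 5^6 ≡ 72 — none is 1, so 5 is a primitive root.
So 5 is the smallest generator of (Z/103Z)^×.

5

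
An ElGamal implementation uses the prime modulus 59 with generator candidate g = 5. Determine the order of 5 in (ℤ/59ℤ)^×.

29

By Lagrange's theorem, ord_59(5) divides φ(59) = 59 − 1 = 58 = 2 · 29.
Divisors of 58: 1, 2, 29, 58.
Check 5^d mod 59 for each divisor in increasing order:
5^1 ≡ 5 (mod 59)
5^2 ≡ 25 (mod 59)
5^29 ≡ 1 (mod 59) ✓
So ord_59(5) = 29.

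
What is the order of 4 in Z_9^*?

By Lagrange's theorem, ord_9(4) divides φ(9) = φ(3^2) = 3·(3−1) = 6 = 2 · 3.
Divisors of 6: 1, 2, 3, 6.
Test each divisor d:
4^1 ≡ 4
4^2 ≡ 7
4^3 ≡ 1
Hence ord(4) = 3.

3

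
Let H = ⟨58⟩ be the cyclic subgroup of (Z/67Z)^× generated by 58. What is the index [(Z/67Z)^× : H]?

3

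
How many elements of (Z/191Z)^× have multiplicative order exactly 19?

18

φ(191) = 191 − 1 = 190 = 2 · 5 · 19.
Since (Z/191Z)^× is cyclic of order 190, the number of elements of order d is φ(d) when d | 190 and 0 otherwise.
19 | 190, and φ(19) = 19 − 1 = 18.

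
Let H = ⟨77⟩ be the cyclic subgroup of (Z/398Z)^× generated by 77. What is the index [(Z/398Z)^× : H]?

1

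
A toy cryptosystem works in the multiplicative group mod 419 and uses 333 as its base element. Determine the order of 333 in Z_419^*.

By Lagrange's theorem, ord_419(333) divides φ(419) = 419 − 1 = 418 = 2 · 11 · 19.
Divisors of 418: 1, 2, 11, 19, 22, 38, 209, 418.
Test each divisor d:
333^1 ≡ 333 (mod 419)
333^2 ≡ 273 (mod 419)
333^11 ≡ 60 (mod 419)
333^19 ≡ 102 (mod 419)
333^22 ≡ 248 (mod 419)
333^38 ≡ 348 (mod 419)
333^209 ≡ 1 (mod 419) ✓
So ord_419(333) = 209.

209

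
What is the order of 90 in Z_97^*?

96

The order of 90 must divide φ(97) = 97 − 1 = 96 = 2^5 · 3.
Divisors of 96: 1, 2, 3, 4, 6, 8, 12, 16, 24, 32, 48, 96.
Compute 90^d (mod 97) for the divisors d until we hit 1:
90^1 ≡ 90 (mod 97)
90^2 ≡ 49 (mod 97)
90^3 ≡ 45 (mod 97)
90^4 ≡ 73 (mod 97)
90^6 ≡ 85 (mod 97)
90^8 ≡ 91 (mod 97)
90^12 ≡ 47 (mod 97)
90^16 ≡ 36 (mod 97)
90^24 ≡ 75 (mod 97)
90^32 ≡ 35 (mod 97)
90^48 ≡ 96 (mod 97)
90^96 ≡ 1 (mod 97) ✓
Therefore the multiplicative order of 90 modulo 97 is 96.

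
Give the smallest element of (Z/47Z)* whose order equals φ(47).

φ(47) = 47 − 1 = 46 = 2 · 23.
g is a primitive root iff g^(46/q) ≢ 1 (mod 47) for each prime q ∈ {2, 23}.
g = 2: 2^23 ≡ 1 — hits 1, so not a primitive root.
g = 3: 3^23 ≡ 1 — hits 1, so not a primitive root.
g = 4: 4^23 ≡ 1 — hits 1, so not a primitive root.
g = 5: 5^23 ≡ 46; 5^2 ≡ 25 — none is 1, so 5 is a primitive root.
Hence the least primitive root of 47 is 5.

5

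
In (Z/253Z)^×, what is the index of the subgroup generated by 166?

Since 166 ∈ (Z/253Z)^×, its order divides φ(253) = φ(11·23) = (11−1)·(23−1) = 10·22 = 220 = 2^2 · 5 · 11.
Divisors of 220: 1, 2, 4, 5, 10, 11, 20, 22, 44, 55, 110, 220.
Check 166^d mod 253 for each divisor in increasing order:
166^1 ≡ 166
166^2 ≡ 232
166^4 ≡ 188
166^5 ≡ 89
166^10 ≡ 78
166^11 ≡ 45
166^20 ≡ 12
166^22 ≡ 1
The order of 166 is 22, so the subgroup it generates has 22 elements.
Index = |(Z/253Z)^×| / |⟨166⟩| = 220 / 22 = 10.

10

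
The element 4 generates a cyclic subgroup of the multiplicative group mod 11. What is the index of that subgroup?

Since 4 ∈ (Z/11Z)^×, its order divides φ(11) = 11 − 1 = 10 = 2 · 5.
Divisors of 10: 1, 2, 5, 10.
Compute 4^d (mod 11) for the divisors d until we hit 1:
4^1 ≡ 4 (mod 11)
4^2 ≡ 5 (mod 11)
4^5 ≡ 1 (mod 11) ✓
The order of 4 is 5, so the subgroup it generates has 5 elements.
The index is φ(11) / ord(4) = 10 / 5 = 2.

2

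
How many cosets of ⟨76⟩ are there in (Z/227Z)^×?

2

Since 76 ∈ (Z/227Z)^×, its order divides φ(227) = 227 − 1 = 226 = 2 · 113.
Divisors of 226: 1, 2, 113, 226.
Test each divisor d:
76^1 ≡ 76 (mod 227)
76^2 ≡ 101 (mod 227)
76^113 ≡ 1 (mod 227) ✓
The order of 76 is 113, so the subgroup it generates has 113 elements.
[(Z/227Z)^× : ⟨76⟩] = 226/113 = 2.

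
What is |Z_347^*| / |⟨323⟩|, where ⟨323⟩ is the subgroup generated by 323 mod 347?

The order of 323 must divide φ(347) = 347 − 1 = 346 = 2 · 173.
Divisors of 346: 1, 2, 173, 346.
Check 323^d mod 347 for each divisor in increasing order:
323^1 ≡ 323 (mod 347)
323^2 ≡ 229 (mod 347)
323^173 ≡ 1 (mod 347) ✓
The order of 323 is 173, so the subgroup it generates has 173 elements.
The index is φ(347) / ord(323) = 346 / 173 = 2.

2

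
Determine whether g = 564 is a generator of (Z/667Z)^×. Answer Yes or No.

No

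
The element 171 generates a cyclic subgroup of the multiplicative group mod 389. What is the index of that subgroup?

4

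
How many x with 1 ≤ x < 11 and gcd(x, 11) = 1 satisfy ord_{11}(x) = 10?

4

φ(11) = 11 − 1 = 10 = 2 · 5.
In a cyclic group of order 10, there are φ(d) elements of order d for each divisor d of 10, and zero for non-divisors.
10 = 2 · 5 divides 10, and φ(10) = 4.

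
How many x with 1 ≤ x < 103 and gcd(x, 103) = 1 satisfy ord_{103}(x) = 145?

0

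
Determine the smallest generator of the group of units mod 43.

3

φ(43) = 43 − 1 = 42 = 2 · 3 · 7.
g is a primitive root iff g^(42/q) ≢ 1 (mod 43) for each prime q ∈ {2, 3, 7}.
g = 2: 2^21 ≡ 42; 2^14 ≡ 1 — hits 1, so not a primitive root.
g = 3: 3^21 ≡ 42; 3^14 ≡ 36; 3^6 ≡ 41 — none is 1, so 3 is a primitive root.
So 3 is the smallest generator of (Z/43Z)^×.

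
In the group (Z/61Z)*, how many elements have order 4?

2

φ(61) = 61 − 1 = 60 = 2^2 · 3 · 5.
(Z/61Z)^× is cyclic (|G| = 60); a cyclic group of order m has exactly φ(d) elements of each order d | m, and none otherwise.
4 = 2^2 divides 60, and φ(4) = 2.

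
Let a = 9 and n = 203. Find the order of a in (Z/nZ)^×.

42

The order of 9 must divide φ(203) = φ(7·29) = (7−1)·(29−1) = 6·28 = 168 = 2^3 · 3 · 7.
Divisors of 168: 1, 2, 3, 4, 6, 7, 8, 12, 14, 21, 24, 28, 42, 56, 84, 168.
Test each divisor d:
9^1 ≡ 9
9^2 ≡ 81
9^3 ≡ 120
9^4 ≡ 65
9^6 ≡ 190
9^7 ≡ 86
9^8 ≡ 165
9^12 ≡ 169
9^14 ≡ 88
9^21 ≡ 57
9^24 ≡ 141
9^28 ≡ 30
9^42 ≡ 1
Therefore the multiplicative order of 9 modulo 203 is 42.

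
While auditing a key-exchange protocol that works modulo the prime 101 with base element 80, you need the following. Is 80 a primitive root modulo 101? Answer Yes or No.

No

φ(101) = 101 − 1 = 100 = 2^2 · 5^2.
It suffices to check that the order of 80 is not a proper divisor of 100: compute 80^(100/q) for q ∈ {2, 5}.
80^50 ≡ 1 (mod 101)  [q = 2: ≡ 1 ✗]
80^20 ≡ 87 (mod 101)  [q = 5: ≢ 1 ✓]
The check at q = 2 fails, so 80 generates a proper subgroup.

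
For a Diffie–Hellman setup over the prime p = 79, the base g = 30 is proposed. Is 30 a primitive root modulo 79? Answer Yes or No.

Yes

φ(79) = 79 − 1 = 78 = 2 · 3 · 13.
30 is a primitive root mod 79 iff 30^(φ(79)/q) ≢ 1 for every prime q | φ(79), i.e. q ∈ {2, 3, 13}.
30^39 ≡ 78 (mod 79)  [q = 2: ≢ 1 ✓]
30^26 ≡ 23 (mod 79)  [q = 3: ≢ 1 ✓]
30^6 ≡ 8 (mod 79)  [q = 13: ≢ 1 ✓]
Every test exponent gives a nontrivial residue, hence 30 generates the full group.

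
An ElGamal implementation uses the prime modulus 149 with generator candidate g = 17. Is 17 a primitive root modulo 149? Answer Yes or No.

No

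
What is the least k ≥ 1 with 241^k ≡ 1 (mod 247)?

36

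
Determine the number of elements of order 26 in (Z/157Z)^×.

12

φ(157) = 157 − 1 = 156 = 2^2 · 3 · 13.
Since (Z/157Z)^× is cyclic of order 156, the number of elements of order d is φ(d) when d | 156 and 0 otherwise.
26 = 2 · 13 divides 156, and φ(26) = 12.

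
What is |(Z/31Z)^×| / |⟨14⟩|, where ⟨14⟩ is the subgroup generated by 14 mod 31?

2

By Lagrange's theorem, ord_31(14) divides φ(31) = 31 − 1 = 30 = 2 · 3 · 5.
Divisors of 30: 1, 2, 3, 5, 6, 10, 15, 30.
Test each divisor d:
14^1 ≡ 14
14^2 ≡ 10
14^3 ≡ 16
14^5 ≡ 5
14^6 ≡ 8
14^10 ≡ 25
14^15 ≡ 1
Thus |⟨14⟩| = ord(14) = 15.
[(Z/31Z)^× : ⟨14⟩] = 30/15 = 2.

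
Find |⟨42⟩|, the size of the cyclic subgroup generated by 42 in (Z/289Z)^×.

136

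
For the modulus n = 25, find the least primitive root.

φ(25) = φ(5^2) = 5·(5−1) = 20 = 2^2 · 5.
Test candidates g = 2, 3, … against the prime factors q ∈ {2, 5} of φ(25): g is a generator iff g^(20/q) ≢ 1 for every such q.
g = 2: 2^10 ≡ 24; 2^4 ≡ 16 — none is 1, so 2 is a primitive root.
So 2 is the smallest generator of (Z/25Z)^×.

2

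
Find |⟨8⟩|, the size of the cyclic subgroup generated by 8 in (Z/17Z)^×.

Since 8 ∈ (Z/17Z)^×, its order divides φ(17) = 17 − 1 = 16 = 2^4.
Divisors of 16: 1, 2, 4, 8, 16.
Compute 8^d (mod 17) for the divisors d until we hit 1:
8^1 ≡ 8 (mod 17)
8^2 ≡ 13 (mod 17)
8^4 ≡ 16 (mod 17)
8^8 ≡ 1 (mod 17) ✓
So ord_17(8) = 8.

8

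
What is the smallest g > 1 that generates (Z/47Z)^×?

5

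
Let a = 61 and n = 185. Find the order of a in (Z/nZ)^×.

36

Since 61 ∈ (Z/185Z)^×, its order divides φ(185) = φ(5·37) = (5−1)·(37−1) = 4·36 = 144 = 2^4 · 3^2.
Divisors of 144: 1, 2, 3, 4, 6, 8, 9, 12, 16, 18, 24, 36, 48, 72, 144.
Compute 61^d (mod 185) for the divisors d until we hit 1:
61^1 ≡ 61 (mod 185)
61^2 ≡ 21 (mod 185)
61^3 ≡ 171 (mod 185)
61^4 ≡ 71 (mod 185)
61^6 ≡ 11 (mod 185)
61^8 ≡ 46 (mod 185)
61^9 ≡ 31 (mod 185)
61^12 ≡ 121 (mod 185)
61^16 ≡ 81 (mod 185)
61^18 ≡ 36 (mod 185)
61^24 ≡ 26 (mod 185)
61^36 ≡ 1 (mod 185) ✓
Therefore the multiplicative order of 61 modulo 185 is 36.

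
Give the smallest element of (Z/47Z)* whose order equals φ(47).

5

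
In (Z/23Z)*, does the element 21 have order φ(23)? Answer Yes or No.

Yes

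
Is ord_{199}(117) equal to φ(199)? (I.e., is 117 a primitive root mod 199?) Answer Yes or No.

No

φ(199) = 199 − 1 = 198 = 2 · 3^2 · 11.
Test 117^(198/q) mod 199 for each prime factor q of 198:
117^99 ≡ 1 (mod 199)  [q = 2: ≡ 1 ✗]
117^66 ≡ 1 (mod 199)  [q = 3: ≡ 1 ✗]
117^18 ≡ 114 (mod 199)  [q = 11: ≢ 1 ✓]
The check at q = 2 fails, so 117 generates a proper subgroup.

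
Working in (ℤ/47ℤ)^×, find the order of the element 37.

23

By Lagrange's theorem, ord_47(37) divides φ(47) = 47 − 1 = 46 = 2 · 23.
Divisors of 46: 1, 2, 23, 46.
Compute 37^d (mod 47) for the divisors d until we hit 1:
37^1 ≡ 37 (mod 47)
37^2 ≡ 6 (mod 47)
37^23 ≡ 1 (mod 47) ✓
Hence ord(37) = 23.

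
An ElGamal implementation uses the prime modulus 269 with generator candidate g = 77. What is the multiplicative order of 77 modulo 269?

268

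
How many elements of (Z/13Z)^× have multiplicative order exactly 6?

2

φ(13) = 13 − 1 = 12 = 2^2 · 3.
In a cyclic group of order 12, there are φ(d) elements of order d for each divisor d of 12, and zero for non-divisors.
6 = 2 · 3 divides 12, and φ(6) = 2.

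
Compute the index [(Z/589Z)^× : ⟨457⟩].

54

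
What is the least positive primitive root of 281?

3

φ(281) = 281 − 1 = 280 = 2^3 · 5 · 7.
Test candidates g = 2, 3, … against the prime factors q ∈ {2, 5, 7} of φ(281): g is a generator iff g^(280/q) ≢ 1 for every such q.
g = 2: 2^140 ≡ 1 — hits 1, so not a primitive root.
g = 3: 3^140 ≡ 280; 3^56 ≡ 86; 3^40 ≡ 249 — none is 1, so 3 is a primitive root.
So 3 is the smallest generator of (Z/281Z)^×.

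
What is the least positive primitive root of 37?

2

φ(37) = 37 − 1 = 36 = 2^2 · 3^2.
g is a primitive root iff g^(36/q) ≢ 1 (mod 37) for each prime q ∈ {2, 3}.
g = 2: 2^18 ≡ 36; 2^12 ≡ 26 — none is 1, so 2 is a primitive root.
The smallest primitive root modulo 37 is 2.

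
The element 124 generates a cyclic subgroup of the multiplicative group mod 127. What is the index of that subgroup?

2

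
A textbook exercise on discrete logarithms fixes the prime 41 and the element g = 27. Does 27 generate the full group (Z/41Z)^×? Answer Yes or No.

φ(41) = 41 − 1 = 40 = 2^3 · 5.
27 is a primitive root mod 41 iff 27^(φ(41)/q) ≢ 1 for every prime q | φ(41), i.e. q ∈ {2, 5}.
27^20 ≡ 40 (mod 41)  [q = 2: ≢ 1 ✓]
27^8 ≡ 1 (mod 41)  [q = 5: ≡ 1 ✗]
The check at q = 5 fails, so 27 generates a proper subgroup.

No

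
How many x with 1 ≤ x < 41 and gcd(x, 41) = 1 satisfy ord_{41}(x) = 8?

4

φ(41) = 41 − 1 = 40 = 2^3 · 5.
In a cyclic group of order 40, there are φ(d) elements of order d for each divisor d of 40, and zero for non-divisors.
8 = 2^3 divides 40, and φ(8) = 4.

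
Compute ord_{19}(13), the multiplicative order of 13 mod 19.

18

Since 13 ∈ (Z/19Z)^×, its order divides φ(19) = 19 − 1 = 18 = 2 · 3^2.
Divisors of 18: 1, 2, 3, 6, 9, 18.
Check 13^d mod 19 for each divisor in increasing order:
13^1 ≡ 13 (mod 19)
13^2 ≡ 17 (mod 19)
13^3 ≡ 12 (mod 19)
13^6 ≡ 11 (mod 19)
13^9 ≡ 18 (mod 19)
13^18 ≡ 1 (mod 19) ✓
The smallest such exponent is 18, so the order of 13 is 18.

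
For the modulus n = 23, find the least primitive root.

φ(23) = 23 − 1 = 22 = 2 · 11.
g is a primitive root iff g^(22/q) ≢ 1 (mod 23) for each prime q ∈ {2, 11}.
g = 2: 2^11 ≡ 1 — hits 1, so not a primitive root.
g = 3: 3^11 ≡ 1 — hits 1, so not a primitive root.
g = 4: 4^11 ≡ 1 — hits 1, so not a primitive root.
g = 5: 5^11 ≡ 22; 5^2 ≡ 2 — none is 1, so 5 is a primitive root.
Hence the least primitive root of 23 is 5.

5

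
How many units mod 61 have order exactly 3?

φ(61) = 61 − 1 = 60 = 2^2 · 3 · 5.
In a cyclic group of order 60, there are φ(d) elements of order d for each divisor d of 60, and zero for non-divisors.
3 | 60, and φ(3) = 3 − 1 = 2.

2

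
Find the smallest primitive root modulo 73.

φ(73) = 73 − 1 = 72 = 2^3 · 3^2.
Test candidates g = 2, 3, … against the prime factors q ∈ {2, 3} of φ(73): g is a generator iff g^(72/q) ≢ 1 for every such q.
g = 2: 2^36 ≡ 1 — hits 1, so not a primitive root.
g = 3: 3^36 ≡ 1 — hits 1, so not a primitive root.
g = 4: 4^36 ≡ 1 — hits 1, so not a primitive root.
g = 5: 5^36 ≡ 72; 5^24 ≡ 8 — none is 1, so 5 is a primitive root.
The smallest primitive root modulo 73 is 5.

5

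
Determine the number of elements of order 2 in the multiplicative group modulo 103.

φ(103) = 103 − 1 = 102 = 2 · 3 · 17.
In a cyclic group of order 102, there are φ(d) elements of order d for each divisor d of 102, and zero for non-divisors.
2 | 102, and φ(2) = 2 − 1 = 1.

1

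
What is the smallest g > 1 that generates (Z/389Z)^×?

φ(389) = 389 − 1 = 388 = 2^2 · 97.
Test candidates g = 2, 3, … against the prime factors q ∈ {2, 97} of φ(389): g is a generator iff g^(388/q) ≢ 1 for every such q.
g = 2: 2^194 ≡ 388; 2^4 ≡ 16 — none is 1, so 2 is a primitive root.
The smallest primitive root modulo 389 is 2.

2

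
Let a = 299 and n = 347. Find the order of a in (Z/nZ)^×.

By Lagrange's theorem, ord_347(299) divides φ(347) = 347 − 1 = 346 = 2 · 173.
Divisors of 346: 1, 2, 173, 346.
Evaluate successive powers at the divisors of 346:
299^1 ≡ 299 (mod 347)
299^2 ≡ 222 (mod 347)
299^173 ≡ 346 (mod 347)
299^346 ≡ 1 (mod 347) ✓
Therefore the multiplicative order of 299 modulo 347 is 346.

346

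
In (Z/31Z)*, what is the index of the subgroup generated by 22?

The order of 22 must divide φ(31) = 31 − 1 = 30 = 2 · 3 · 5.
Divisors of 30: 1, 2, 3, 5, 6, 10, 15, 30.
Compute 22^d (mod 31) for the divisors d until we hit 1:
22^1 ≡ 22
22^2 ≡ 19
22^3 ≡ 15
22^5 ≡ 6
22^6 ≡ 8
22^10 ≡ 5
22^15 ≡ 30
22^30 ≡ 1
So ord_31(22) = 30, hence |⟨22⟩| = 30.
Index = |(Z/31Z)^×| / |⟨22⟩| = 30 / 30 = 1.

1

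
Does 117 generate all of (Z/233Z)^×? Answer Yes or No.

No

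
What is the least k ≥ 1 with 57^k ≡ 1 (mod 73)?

18

By Lagrange's theorem, ord_73(57) divides φ(73) = 73 − 1 = 72 = 2^3 · 3^2.
Divisors of 72: 1, 2, 3, 4, 6, 8, 9, 12, 18, 24, 36, 72.
Evaluate successive powers at the divisors of 72:
57^1 ≡ 57 (mod 73)
57^2 ≡ 37 (mod 73)
57^3 ≡ 65 (mod 73)
57^4 ≡ 55 (mod 73)
57^6 ≡ 64 (mod 73)
57^8 ≡ 32 (mod 73)
57^9 ≡ 72 (mod 73)
57^12 ≡ 8 (mod 73)
57^18 ≡ 1 (mod 73) ✓
Hence ord(57) = 18.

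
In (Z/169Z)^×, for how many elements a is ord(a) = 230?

0

φ(169) = φ(13^2) = 13·(13−1) = 156 = 2^2 · 3 · 13.
In a cyclic group of order 156, there are φ(d) elements of order d for each divisor d of 156, and zero for non-divisors.
230 does not divide 156, so no element of (Z/169Z)^× has order 230.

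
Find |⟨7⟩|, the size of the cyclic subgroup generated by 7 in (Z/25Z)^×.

4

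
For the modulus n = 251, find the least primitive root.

φ(251) = 251 − 1 = 250 = 2 · 5^3.
Test candidates g = 2, 3, … against the prime factors q ∈ {2, 5} of φ(251): g is a generator iff g^(250/q) ≢ 1 for every such q.
g = 2: 2^125 ≡ 250; 2^50 ≡ 1 — hits 1, so not a primitive root.
g = 3: 3^125 ≡ 1 — hits 1, so not a primitive root.
g = 4: 4^125 ≡ 1 — hits 1, so not a primitive root.
g = 5: 5^125 ≡ 1 — hits 1, so not a primitive root.
g = 6: 6^125 ≡ 250; 6^50 ≡ 219 — none is 1, so 6 is a primitive root.
Hence the least primitive root of 251 is 6.

6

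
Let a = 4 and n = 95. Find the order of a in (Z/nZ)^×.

18

Since 4 ∈ (Z/95Z)^×, its order divides φ(95) = φ(5·19) = (5−1)·(19−1) = 4·18 = 72 = 2^3 · 3^2.
Divisors of 72: 1, 2, 3, 4, 6, 8, 9, 12, 18, 24, 36, 72.
Check 4^d mod 95 for each divisor in increasing order:
4^1 ≡ 4 (mod 95)
4^2 ≡ 16 (mod 95)
4^3 ≡ 64 (mod 95)
4^4 ≡ 66 (mod 95)
4^6 ≡ 11 (mod 95)
4^8 ≡ 81 (mod 95)
4^9 ≡ 39 (mod 95)
4^12 ≡ 26 (mod 95)
4^18 ≡ 1 (mod 95) ✓
Hence ord(4) = 18.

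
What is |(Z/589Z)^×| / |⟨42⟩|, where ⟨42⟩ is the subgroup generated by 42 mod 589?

6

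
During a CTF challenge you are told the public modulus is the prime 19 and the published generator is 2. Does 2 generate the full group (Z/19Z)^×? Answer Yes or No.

Yes

φ(19) = 19 − 1 = 18 = 2 · 3^2.
Test 2^(18/q) mod 19 for each prime factor q of 18:
2^9 ≡ 18 (mod 19)  [q = 2: ≢ 1 ✓]
2^6 ≡ 7 (mod 19)  [q = 3: ≢ 1 ✓]
None equal 1, so ord_19(2) = 18: 2 is a primitive root.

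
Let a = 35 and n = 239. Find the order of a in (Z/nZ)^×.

The order of 35 must divide φ(239) = 239 − 1 = 238 = 2 · 7 · 17.
Divisors of 238: 1, 2, 7, 14, 17, 34, 119, 238.
Test each divisor d:
35^1 ≡ 35
35^2 ≡ 30
35^7 ≡ 233
35^14 ≡ 36
35^17 ≡ 38
35^34 ≡ 10
35^119 ≡ 238
35^238 ≡ 1
So ord_239(35) = 238.

238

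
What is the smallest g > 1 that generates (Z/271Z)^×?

φ(271) = 271 − 1 = 270 = 2 · 3^3 · 5.
Test candidates g = 2, 3, … against the prime factors q ∈ {2, 3, 5} of φ(271): g is a generator iff g^(270/q) ≢ 1 for every such q.
g = 2: 2^135 ≡ 1 — hits 1, so not a primitive root.
g = 3: 3^135 ≡ 270; 3^90 ≡ 1 — hits 1, so not a primitive root.
g = 4: 4^135 ≡ 1 — hits 1, so not a primitive root.
g = 5: 5^135 ≡ 1 — hits 1, so not a primitive root.
g = 6: 6^135 ≡ 270; 6^90 ≡ 242; 6^54 ≡ 10 — none is 1, so 6 is a primitive root.
Hence the least primitive root of 271 is 6.

6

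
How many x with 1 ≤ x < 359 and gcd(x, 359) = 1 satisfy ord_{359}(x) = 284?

0

φ(359) = 359 − 1 = 358 = 2 · 179.
In a cyclic group of order 358, there are φ(d) elements of order d for each divisor d of 358, and zero for non-divisors.
284 does not divide 358, so no element of (Z/359Z)^× has order 284.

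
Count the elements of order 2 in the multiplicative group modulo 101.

φ(101) = 101 − 1 = 100 = 2^2 · 5^2.
In a cyclic group of order 100, there are φ(d) elements of order d for each divisor d of 100, and zero for non-divisors.
2 | 100, and φ(2) = 2 − 1 = 1.

1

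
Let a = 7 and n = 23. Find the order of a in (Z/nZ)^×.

22

Since 7 ∈ (Z/23Z)^×, its order divides φ(23) = 23 − 1 = 22 = 2 · 11.
Divisors of 22: 1, 2, 11, 22.
Check 7^d mod 23 for each divisor in increasing order:
7^1 ≡ 7
7^2 ≡ 3
7^11 ≡ 22
7^22 ≡ 1
Hence ord(7) = 22.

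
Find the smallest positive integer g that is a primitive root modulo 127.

3

φ(127) = 127 − 1 = 126 = 2 · 3^2 · 7.
g is a primitive root iff g^(126/q) ≢ 1 (mod 127) for each prime q ∈ {2, 3, 7}.
g = 2: 2^63 ≡ 1 — hits 1, so not a primitive root.
g = 3: 3^63 ≡ 126; 3^42 ≡ 107; 3^18 ≡ 4 — none is 1, so 3 is a primitive root.
Hence the least primitive root of 127 is 3.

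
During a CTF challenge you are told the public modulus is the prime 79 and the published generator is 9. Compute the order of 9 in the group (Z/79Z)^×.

ord(9) | φ(79) = 79 − 1 = 78 = 2 · 3 · 13.
Divisors of 78: 1, 2, 3, 6, 13, 26, 39, 78.
Compute 9^d (mod 79) for the divisors d until we hit 1:
9^1 ≡ 9 (mod 79)
9^2 ≡ 2 (mod 79)
9^3 ≡ 18 (mod 79)
9^6 ≡ 8 (mod 79)
9^13 ≡ 23 (mod 79)
9^26 ≡ 55 (mod 79)
9^39 ≡ 1 (mod 79) ✓
So ord_79(9) = 39.

39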